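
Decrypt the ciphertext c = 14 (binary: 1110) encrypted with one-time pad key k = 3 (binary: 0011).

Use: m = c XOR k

Step 1: XOR ciphertext with key:
  Ciphertext: 1110
  Key:        0011
  XOR:        1101
Step 2: Plaintext = 1101 = 13 in decimal.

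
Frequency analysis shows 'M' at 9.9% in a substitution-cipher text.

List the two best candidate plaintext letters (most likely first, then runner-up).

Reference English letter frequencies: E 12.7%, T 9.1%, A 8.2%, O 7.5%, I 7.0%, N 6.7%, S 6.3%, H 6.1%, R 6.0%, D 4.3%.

Step 1: Observed frequency of 'M' is 9.9%.
Step 2: Compute distances to each reference frequency and sort:
  T (9.1%): difference = 0.8% <-- BEST
  A (8.2%): difference = 1.7% <-- RUNNER-UP
  O (7.5%): difference = 2.4%
  E (12.7%): difference = 2.8%
  I (7.0%): difference = 2.9%
Step 3: Most likely is 'T' (9.1%, diff 0.8%); second most likely is 'A' (8.2%, diff 1.7%).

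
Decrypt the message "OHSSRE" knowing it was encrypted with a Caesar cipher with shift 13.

Step 1: Reverse the shift by subtracting 13 from each letter position.
  O (position 14) -> position (14-13) mod 26 = 1 -> B
  H (position 7) -> position (7-13) mod 26 = 20 -> U
  S (position 18) -> position (18-13) mod 26 = 5 -> F
  S (position 18) -> position (18-13) mod 26 = 5 -> F
  R (position 17) -> position (17-13) mod 26 = 4 -> E
  E (position 4) -> position (4-13) mod 26 = 17 -> R
Decrypted message: BUFFER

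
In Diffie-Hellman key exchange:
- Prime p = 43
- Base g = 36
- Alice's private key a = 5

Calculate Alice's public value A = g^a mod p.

Step 1: A = g^a mod p = 36^5 mod 43.
  36^1 mod 43 = 36
  36^2 mod 43 = (36 * 36) mod 43 = 6
  36^3 mod 43 = (6 * 36) mod 43 = 1
  36^4 mod 43 = (1 * 36) mod 43 = 36
  36^5 mod 43 = (36 * 36) mod 43 = 6
Result: A = 6.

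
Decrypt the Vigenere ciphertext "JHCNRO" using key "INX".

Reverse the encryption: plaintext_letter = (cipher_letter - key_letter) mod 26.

Step 1: Extend key: INXINX
Step 2: Decrypt each letter (c - k) mod 26:
  J(9) - I(8) = (9-8) mod 26 = 1 = B
  H(7) - N(13) = (7-13) mod 26 = 20 = U
  C(2) - X(23) = (2-23) mod 26 = 5 = F
  N(13) - I(8) = (13-8) mod 26 = 5 = F
  R(17) - N(13) = (17-13) mod 26 = 4 = E
  O(14) - X(23) = (14-23) mod 26 = 17 = R
Plaintext: BUFFER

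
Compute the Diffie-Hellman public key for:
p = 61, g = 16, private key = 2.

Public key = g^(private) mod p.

Step 1: A = g^a mod p = 16^2 mod 61.
  16^1 mod 61 = 16
  16^2 mod 61 = (16 * 16) mod 61 = 12
Result: A = 12.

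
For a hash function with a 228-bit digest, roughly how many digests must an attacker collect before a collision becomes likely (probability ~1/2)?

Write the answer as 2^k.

Step 1: The birthday paradox gives collision probability ~50% after sqrt(2^n) = 2^(n/2) hashes.
Step 2: For 228-bit output: 2^(228/2) = 2^114.
Step 3: Approximately 2^114 hash computations needed.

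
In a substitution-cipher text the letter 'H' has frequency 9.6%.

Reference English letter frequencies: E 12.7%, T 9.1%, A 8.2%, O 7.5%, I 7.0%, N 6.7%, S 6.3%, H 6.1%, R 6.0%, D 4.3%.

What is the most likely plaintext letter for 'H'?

Step 1: The observed frequency is 9.6%.
Step 2: Compare with English frequencies:
  E: 12.7% (difference: 3.1%)
  T: 9.1% (difference: 0.5%) <-- closest
  A: 8.2% (difference: 1.4%)
  O: 7.5% (difference: 2.1%)
  I: 7.0% (difference: 2.6%)
  N: 6.7% (difference: 2.9%)
  S: 6.3% (difference: 3.3%)
  H: 6.1% (difference: 3.5%)
  R: 6.0% (difference: 3.6%)
  D: 4.3% (difference: 5.3%)
Step 3: 'H' most likely represents 'T' (frequency 9.1%).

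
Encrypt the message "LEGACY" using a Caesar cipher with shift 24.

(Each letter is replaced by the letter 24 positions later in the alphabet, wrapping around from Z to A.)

Step 1: For each letter, shift forward by 24 positions (mod 26).
  L (position 11) -> position (11+24) mod 26 = 9 -> J
  E (position 4) -> position (4+24) mod 26 = 2 -> C
  G (position 6) -> position (6+24) mod 26 = 4 -> E
  A (position 0) -> position (0+24) mod 26 = 24 -> Y
  C (position 2) -> position (2+24) mod 26 = 0 -> A
  Y (position 24) -> position (24+24) mod 26 = 22 -> W
Result: JCEYAW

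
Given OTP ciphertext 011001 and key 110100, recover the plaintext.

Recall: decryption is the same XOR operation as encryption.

Step 1: XOR ciphertext with key:
  Ciphertext: 011001
  Key:        110100
  XOR:        101101
Step 2: Plaintext = 101101 = 45 in decimal.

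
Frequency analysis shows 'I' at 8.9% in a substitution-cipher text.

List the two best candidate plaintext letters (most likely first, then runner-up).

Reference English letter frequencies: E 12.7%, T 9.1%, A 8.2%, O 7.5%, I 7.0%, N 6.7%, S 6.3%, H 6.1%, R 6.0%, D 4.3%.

Step 1: Observed frequency of 'I' is 8.9%.
Step 2: Compute distances to each reference frequency and sort:
  T (9.1%): difference = 0.2% <-- BEST
  A (8.2%): difference = 0.7% <-- RUNNER-UP
  O (7.5%): difference = 1.4%
  I (7.0%): difference = 1.9%
  N (6.7%): difference = 2.2%
Step 3: Most likely is 'T' (9.1%, diff 0.2%); second most likely is 'A' (8.2%, diff 0.7%).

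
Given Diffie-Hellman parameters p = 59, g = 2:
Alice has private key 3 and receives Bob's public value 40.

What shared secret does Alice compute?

Step 1: s = B^a mod p = 40^3 mod 59.
  40^1 mod 59 = 40
  40^2 mod 59 = (40 * 40) mod 59 = 7
  40^3 mod 59 = (7 * 40) mod 59 = 44
Result: shared secret = 44.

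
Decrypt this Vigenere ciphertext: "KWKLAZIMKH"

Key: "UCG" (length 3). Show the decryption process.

Step 1: Key 'UCG' has length 3. Extended key: UCGUCGUCGU
Step 2: Decrypt each position:
  K(10) - U(20) = 16 = Q
  W(22) - C(2) = 20 = U
  K(10) - G(6) = 4 = E
  L(11) - U(20) = 17 = R
  A(0) - C(2) = 24 = Y
  Z(25) - G(6) = 19 = T
  I(8) - U(20) = 14 = O
  M(12) - C(2) = 10 = K
  K(10) - G(6) = 4 = E
  H(7) - U(20) = 13 = N
Plaintext: QUERYTOKEN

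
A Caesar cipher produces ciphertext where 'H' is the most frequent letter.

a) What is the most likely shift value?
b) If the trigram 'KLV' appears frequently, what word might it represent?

Step 1: In English, 'E' is the most frequent letter (12.7%).
Step 2: The most frequent ciphertext letter is 'H' (position 7).
Step 3: Shift = (7 - 4) mod 26 = 3.
Step 4: Decrypt 'KLV' by shifting back 3:
  K -> H
  L -> I
  V -> S
Step 5: 'KLV' decrypts to 'HIS'.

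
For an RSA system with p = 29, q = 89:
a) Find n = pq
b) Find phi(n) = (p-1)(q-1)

Step 1: n = p * q = 29 * 89 = 2581.
Step 2: phi(n) = (p-1)(q-1) = 28 * 88 = 2464.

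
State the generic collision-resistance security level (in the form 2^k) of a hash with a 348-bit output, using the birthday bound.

Step 1: The birthday paradox gives collision probability ~50% after sqrt(2^n) = 2^(n/2) hashes.
Step 2: For 348-bit output: 2^(348/2) = 2^174.
Step 3: Approximately 2^174 hash computations needed.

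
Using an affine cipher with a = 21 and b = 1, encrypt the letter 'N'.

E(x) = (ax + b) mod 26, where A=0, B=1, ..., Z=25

Step 1: Convert 'N' to number: x = 13.
Step 2: E(13) = (21 * 13 + 1) mod 26 = 274 mod 26 = 14.
Step 3: Convert 14 back to letter: O.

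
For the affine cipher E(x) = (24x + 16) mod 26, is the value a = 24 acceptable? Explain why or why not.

Step 1: Compute gcd(24, 26).
Step 2: gcd(24, 26) = 2.
Since gcd = 2 != 1, 24 shares a common factor with 26, so it cannot be used.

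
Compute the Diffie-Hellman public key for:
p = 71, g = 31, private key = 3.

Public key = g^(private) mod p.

Step 1: A = g^a mod p = 31^3 mod 71.
  31^1 mod 71 = 31
  31^2 mod 71 = (31 * 31) mod 71 = 38
  31^3 mod 71 = (38 * 31) mod 71 = 42
Result: A = 42.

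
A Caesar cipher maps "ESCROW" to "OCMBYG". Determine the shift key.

Step 1: Compare first letters: E (position 4) -> O (position 14).
Step 2: Shift = (14 - 4) mod 26 = 10.
The shift value is 10.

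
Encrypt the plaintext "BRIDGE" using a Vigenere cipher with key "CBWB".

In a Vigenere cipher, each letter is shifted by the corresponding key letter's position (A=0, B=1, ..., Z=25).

Step 1: Repeat key to match plaintext length:
  Plaintext: BRIDGE
  Key:       CBWBCB
Step 2: Encrypt each letter:
  B(1) + C(2) = (1+2) mod 26 = 3 = D
  R(17) + B(1) = (17+1) mod 26 = 18 = S
  I(8) + W(22) = (8+22) mod 26 = 4 = E
  D(3) + B(1) = (3+1) mod 26 = 4 = E
  G(6) + C(2) = (6+2) mod 26 = 8 = I
  E(4) + B(1) = (4+1) mod 26 = 5 = F
Ciphertext: DSEEIF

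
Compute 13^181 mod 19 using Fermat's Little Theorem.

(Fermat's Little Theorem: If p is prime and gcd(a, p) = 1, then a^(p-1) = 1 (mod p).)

Step 1: Since 19 is prime, by Fermat's Little Theorem: 13^18 = 1 (mod 19).
Step 2: Reduce exponent: 181 mod 18 = 1.
Step 3: So 13^181 = 13^1 (mod 19).
Step 4: 13^1 mod 19 = 13.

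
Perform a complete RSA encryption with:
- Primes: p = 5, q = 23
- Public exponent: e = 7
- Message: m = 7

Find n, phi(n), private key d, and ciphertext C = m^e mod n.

Step 1: n = 5 * 23 = 115.
Step 2: phi(n) = (5-1)(23-1) = 4 * 22 = 88.
Step 3: Find d = 7^(-1) mod 88 = 63.
  Verify: 7 * 63 = 441 = 1 (mod 88).
Step 4: C = 7^7 mod 115 = 28.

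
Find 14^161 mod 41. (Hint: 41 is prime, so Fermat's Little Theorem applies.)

Step 1: Since 41 is prime, by Fermat's Little Theorem: 14^40 = 1 (mod 41).
Step 2: Reduce exponent: 161 mod 40 = 1.
Step 3: So 14^161 = 14^1 (mod 41).
Step 4: 14^1 mod 41 = 14.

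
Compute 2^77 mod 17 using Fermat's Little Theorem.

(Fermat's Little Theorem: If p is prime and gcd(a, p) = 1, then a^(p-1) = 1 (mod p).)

Step 1: Since 17 is prime, by Fermat's Little Theorem: 2^16 = 1 (mod 17).
Step 2: Reduce exponent: 77 mod 16 = 13.
Step 3: So 2^77 = 2^13 (mod 17).
Step 4: 2^13 mod 17 = 15.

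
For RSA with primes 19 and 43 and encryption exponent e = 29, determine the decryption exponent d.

Step 1: n = 19 * 43 = 817.
Step 2: phi(n) = 18 * 42 = 756.
Step 3: Find d such that 29 * d = 1 (mod 756).
Step 4: d = 29^(-1) mod 756 = 365.
Verification: 29 * 365 = 10585 = 14 * 756 + 1.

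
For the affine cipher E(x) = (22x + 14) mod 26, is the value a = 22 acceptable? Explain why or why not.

Step 1: Compute gcd(22, 26).
Step 2: gcd(22, 26) = 2.
Since gcd = 2 != 1, 22 shares a common factor with 26, so it cannot be used.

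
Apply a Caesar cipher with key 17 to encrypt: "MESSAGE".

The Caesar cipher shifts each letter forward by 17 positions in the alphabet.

Step 1: For each letter, shift forward by 17 positions (mod 26).
  M (position 12) -> position (12+17) mod 26 = 3 -> D
  E (position 4) -> position (4+17) mod 26 = 21 -> V
  S (position 18) -> position (18+17) mod 26 = 9 -> J
  S (position 18) -> position (18+17) mod 26 = 9 -> J
  A (position 0) -> position (0+17) mod 26 = 17 -> R
  G (position 6) -> position (6+17) mod 26 = 23 -> X
  E (position 4) -> position (4+17) mod 26 = 21 -> V
Result: DVJJRXV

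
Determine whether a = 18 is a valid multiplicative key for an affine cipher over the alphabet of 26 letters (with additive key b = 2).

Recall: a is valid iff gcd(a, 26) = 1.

Step 1: Compute gcd(18, 26).
Step 2: gcd(18, 26) = 2.
Since gcd = 2 != 1, 18 shares a common factor with 26, so it cannot be used.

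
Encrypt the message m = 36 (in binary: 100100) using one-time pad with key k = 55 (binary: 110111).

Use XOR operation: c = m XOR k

Step 1: Write out the XOR operation bit by bit:
  Message: 100100
  Key:     110111
  XOR:     010011
Step 2: Convert to decimal: 010011 = 19.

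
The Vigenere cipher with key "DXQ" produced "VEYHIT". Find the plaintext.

Step 1: Extend key: DXQDXQ
Step 2: Decrypt each letter (c - k) mod 26:
  V(21) - D(3) = (21-3) mod 26 = 18 = S
  E(4) - X(23) = (4-23) mod 26 = 7 = H
  Y(24) - Q(16) = (24-16) mod 26 = 8 = I
  H(7) - D(3) = (7-3) mod 26 = 4 = E
  I(8) - X(23) = (8-23) mod 26 = 11 = L
  T(19) - Q(16) = (19-16) mod 26 = 3 = D
Plaintext: SHIELD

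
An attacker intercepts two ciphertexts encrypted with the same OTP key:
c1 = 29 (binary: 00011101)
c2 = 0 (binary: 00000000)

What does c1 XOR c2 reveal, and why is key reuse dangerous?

Step 1: c1 XOR c2 = (m1 XOR k) XOR (m2 XOR k).
Step 2: By XOR associativity/commutativity: = m1 XOR m2 XOR k XOR k = m1 XOR m2.
Step 3: 00011101 XOR 00000000 = 00011101 = 29.
Step 4: The key cancels out! An attacker learns m1 XOR m2 = 29, revealing the relationship between plaintexts.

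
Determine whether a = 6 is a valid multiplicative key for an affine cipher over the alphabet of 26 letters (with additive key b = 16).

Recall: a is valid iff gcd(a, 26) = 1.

Step 1: Compute gcd(6, 26).
Step 2: gcd(6, 26) = 2.
Since gcd = 2 != 1, 6 shares a common factor with 26, so it cannot be used.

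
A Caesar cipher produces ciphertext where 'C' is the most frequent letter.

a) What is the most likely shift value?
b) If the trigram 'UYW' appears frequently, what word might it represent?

Step 1: In English, 'E' is the most frequent letter (12.7%).
Step 2: The most frequent ciphertext letter is 'C' (position 2).
Step 3: Shift = (2 - 4) mod 26 = 24.
Step 4: Decrypt 'UYW' by shifting back 24:
  U -> W
  Y -> A
  W -> Y
Step 5: 'UYW' decrypts to 'WAY'.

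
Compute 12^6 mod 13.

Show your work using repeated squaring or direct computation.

Step 1: Compute 12^6 mod 13 step by step, reducing modulo 13 at each step.
  12^1 mod 13 = 12
  12^2 mod 13 = (12 * 12) mod 13 = 1
  12^3 mod 13 = (1 * 12) mod 13 = 12
  12^4 mod 13 = (12 * 12) mod 13 = 1
  12^5 mod 13 = (1 * 12) mod 13 = 12
  12^6 mod 13 = (12 * 12) mod 13 = 1
Step 2: Result = 1.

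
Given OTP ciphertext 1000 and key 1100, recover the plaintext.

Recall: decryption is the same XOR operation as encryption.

Step 1: XOR ciphertext with key:
  Ciphertext: 1000
  Key:        1100
  XOR:        0100
Step 2: Plaintext = 0100 = 4 in decimal.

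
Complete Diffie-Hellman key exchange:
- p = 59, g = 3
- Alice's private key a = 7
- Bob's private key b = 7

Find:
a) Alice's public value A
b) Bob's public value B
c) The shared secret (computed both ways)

Step 1: A = g^a mod p = 3^7 mod 59 = 4.
Step 2: B = g^b mod p = 3^7 mod 59 = 4.
Step 3: Alice computes s = B^a mod p = 4^7 mod 59 = 41.
Step 4: Bob computes s = A^b mod p = 4^7 mod 59 = 41.
Both sides agree: shared secret = 41.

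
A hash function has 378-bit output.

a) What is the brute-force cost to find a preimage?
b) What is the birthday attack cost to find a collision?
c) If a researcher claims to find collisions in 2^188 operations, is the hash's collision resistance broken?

Step 1: Preimage resistance requires brute-force of 2^378 operations.
Step 2: Collision resistance (birthday bound) = 2^(378/2) = 2^189.
Step 3: The claimed attack costs 2^188 operations.
Step 4: Since 2^188 < 2^189, the claimed attack beats the generic birthday bound, so collision resistance is broken.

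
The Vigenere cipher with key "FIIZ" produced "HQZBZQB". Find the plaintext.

Step 1: Extend key: FIIZFII
Step 2: Decrypt each letter (c - k) mod 26:
  H(7) - F(5) = (7-5) mod 26 = 2 = C
  Q(16) - I(8) = (16-8) mod 26 = 8 = I
  Z(25) - I(8) = (25-8) mod 26 = 17 = R
  B(1) - Z(25) = (1-25) mod 26 = 2 = C
  Z(25) - F(5) = (25-5) mod 26 = 20 = U
  Q(16) - I(8) = (16-8) mod 26 = 8 = I
  B(1) - I(8) = (1-8) mod 26 = 19 = T
Plaintext: CIRCUIT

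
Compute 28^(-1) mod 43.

Step 1: We need x such that 28 * x = 1 (mod 43).
Step 2: Using the extended Euclidean algorithm or trial:
  28 * 20 = 560 = 13 * 43 + 1.
Step 3: Since 560 mod 43 = 1, the inverse is x = 20.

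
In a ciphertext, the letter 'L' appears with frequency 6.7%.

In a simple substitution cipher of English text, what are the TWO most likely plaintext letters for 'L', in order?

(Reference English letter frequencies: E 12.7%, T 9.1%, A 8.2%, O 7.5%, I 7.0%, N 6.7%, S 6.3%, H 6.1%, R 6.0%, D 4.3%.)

Step 1: Observed frequency of 'L' is 6.7%.
Step 2: Compute distances to each reference frequency and sort:
  N (6.7%): difference = 0.0% <-- BEST
  I (7.0%): difference = 0.3% <-- RUNNER-UP
  S (6.3%): difference = 0.4%
  H (6.1%): difference = 0.6%
  R (6.0%): difference = 0.7%
Step 3: Most likely is 'N' (6.7%, diff 0.0%); second most likely is 'I' (7.0%, diff 0.3%).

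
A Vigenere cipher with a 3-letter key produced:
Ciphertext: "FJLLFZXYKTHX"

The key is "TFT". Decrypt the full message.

Step 1: Key 'TFT' has length 3. Extended key: TFTTFTTFTTFT
Step 2: Decrypt each position:
  F(5) - T(19) = 12 = M
  J(9) - F(5) = 4 = E
  L(11) - T(19) = 18 = S
  L(11) - T(19) = 18 = S
  F(5) - F(5) = 0 = A
  Z(25) - T(19) = 6 = G
  X(23) - T(19) = 4 = E
  Y(24) - F(5) = 19 = T
  K(10) - T(19) = 17 = R
  T(19) - T(19) = 0 = A
  H(7) - F(5) = 2 = C
  X(23) - T(19) = 4 = E
Plaintext: MESSAGETRACE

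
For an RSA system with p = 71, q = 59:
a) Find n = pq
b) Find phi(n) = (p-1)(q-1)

Step 1: n = p * q = 71 * 59 = 4189.
Step 2: phi(n) = (p-1)(q-1) = 70 * 58 = 4060.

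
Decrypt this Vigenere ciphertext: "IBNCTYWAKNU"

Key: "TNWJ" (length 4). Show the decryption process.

Step 1: Key 'TNWJ' has length 4. Extended key: TNWJTNWJTNW
Step 2: Decrypt each position:
  I(8) - T(19) = 15 = P
  B(1) - N(13) = 14 = O
  N(13) - W(22) = 17 = R
  C(2) - J(9) = 19 = T
  T(19) - T(19) = 0 = A
  Y(24) - N(13) = 11 = L
  W(22) - W(22) = 0 = A
  A(0) - J(9) = 17 = R
  K(10) - T(19) = 17 = R
  N(13) - N(13) = 0 = A
  U(20) - W(22) = 24 = Y
Plaintext: PORTALARRAY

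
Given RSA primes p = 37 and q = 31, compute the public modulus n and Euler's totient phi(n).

Step 1: n = p * q = 37 * 31 = 1147.
Step 2: phi(n) = (p-1)(q-1) = 36 * 30 = 1080.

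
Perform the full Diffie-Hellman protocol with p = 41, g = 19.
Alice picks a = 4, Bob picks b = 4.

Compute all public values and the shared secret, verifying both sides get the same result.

Step 1: A = g^a mod p = 19^4 mod 41 = 23.
Step 2: B = g^b mod p = 19^4 mod 41 = 23.
Step 3: Alice computes s = B^a mod p = 23^4 mod 41 = 16.
Step 4: Bob computes s = A^b mod p = 23^4 mod 41 = 16.
Both sides agree: shared secret = 16.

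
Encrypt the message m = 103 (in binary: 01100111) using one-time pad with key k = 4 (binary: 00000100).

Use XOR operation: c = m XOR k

Step 1: Write out the XOR operation bit by bit:
  Message: 01100111
  Key:     00000100
  XOR:     01100011
Step 2: Convert to decimal: 01100011 = 99.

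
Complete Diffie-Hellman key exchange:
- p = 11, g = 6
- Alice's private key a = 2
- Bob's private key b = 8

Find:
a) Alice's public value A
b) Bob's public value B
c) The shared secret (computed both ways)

Step 1: A = g^a mod p = 6^2 mod 11 = 3.
Step 2: B = g^b mod p = 6^8 mod 11 = 4.
Step 3: Alice computes s = B^a mod p = 4^2 mod 11 = 5.
Step 4: Bob computes s = A^b mod p = 3^8 mod 11 = 5.
Both sides agree: shared secret = 5.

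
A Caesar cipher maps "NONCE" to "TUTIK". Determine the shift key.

Step 1: Compare first letters: N (position 13) -> T (position 19).
Step 2: Shift = (19 - 13) mod 26 = 6.
The shift value is 6.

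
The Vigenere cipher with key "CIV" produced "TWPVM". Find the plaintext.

Step 1: Extend key: CIVCI
Step 2: Decrypt each letter (c - k) mod 26:
  T(19) - C(2) = (19-2) mod 26 = 17 = R
  W(22) - I(8) = (22-8) mod 26 = 14 = O
  P(15) - V(21) = (15-21) mod 26 = 20 = U
  V(21) - C(2) = (21-2) mod 26 = 19 = T
  M(12) - I(8) = (12-8) mod 26 = 4 = E
Plaintext: ROUTE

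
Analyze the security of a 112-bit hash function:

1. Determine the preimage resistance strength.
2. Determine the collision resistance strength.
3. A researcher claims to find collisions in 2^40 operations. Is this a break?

Step 1: Preimage resistance requires brute-force of 2^112 operations.
Step 2: Collision resistance (birthday bound) = 2^(112/2) = 2^56.
Step 3: The claimed attack costs 2^40 operations.
Step 4: Since 2^40 < 2^56, the claimed attack beats the generic birthday bound, so collision resistance is broken.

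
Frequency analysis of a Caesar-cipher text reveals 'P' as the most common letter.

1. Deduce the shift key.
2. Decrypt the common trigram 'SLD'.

Step 1: In English, 'E' is the most frequent letter (12.7%).
Step 2: The most frequent ciphertext letter is 'P' (position 15).
Step 3: Shift = (15 - 4) mod 26 = 11.
Step 4: Decrypt 'SLD' by shifting back 11:
  S -> H
  L -> A
  D -> S
Step 5: 'SLD' decrypts to 'HAS'.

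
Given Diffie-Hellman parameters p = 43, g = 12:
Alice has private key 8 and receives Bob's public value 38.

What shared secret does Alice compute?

Step 1: s = B^a mod p = 38^8 mod 43.
  38^1 mod 43 = 38
  38^2 mod 43 = (38 * 38) mod 43 = 25
  38^3 mod 43 = (25 * 38) mod 43 = 4
  38^4 mod 43 = (4 * 38) mod 43 = 23
  38^5 mod 43 = (23 * 38) mod 43 = 14
  38^6 mod 43 = (14 * 38) mod 43 = 16
  38^7 mod 43 = (16 * 38) mod 43 = 6
  38^8 mod 43 = (6 * 38) mod 43 = 13
Result: shared secret = 13.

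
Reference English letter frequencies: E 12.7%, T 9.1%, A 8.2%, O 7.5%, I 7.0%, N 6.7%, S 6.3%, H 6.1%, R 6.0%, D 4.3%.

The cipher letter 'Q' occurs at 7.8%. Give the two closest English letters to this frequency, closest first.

Step 1: Observed frequency of 'Q' is 7.8%.
Step 2: Compute distances to each reference frequency and sort:
  O (7.5%): difference = 0.3% <-- BEST
  A (8.2%): difference = 0.4% <-- RUNNER-UP
  I (7.0%): difference = 0.8%
  N (6.7%): difference = 1.1%
  T (9.1%): difference = 1.3%
Step 3: Most likely is 'O' (7.5%, diff 0.3%); second most likely is 'A' (8.2%, diff 0.4%).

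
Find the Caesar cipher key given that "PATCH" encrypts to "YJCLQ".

Step 1: Compare first letters: P (position 15) -> Y (position 24).
Step 2: Shift = (24 - 15) mod 26 = 9.
The shift value is 9.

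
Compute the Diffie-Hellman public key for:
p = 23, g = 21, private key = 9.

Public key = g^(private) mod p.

Step 1: A = g^a mod p = 21^9 mod 23.
  21^1 mod 23 = 21
  21^2 mod 23 = (21 * 21) mod 23 = 4
  21^3 mod 23 = (4 * 21) mod 23 = 15
  21^4 mod 23 = (15 * 21) mod 23 = 16
  21^5 mod 23 = (16 * 21) mod 23 = 14
  21^6 mod 23 = (14 * 21) mod 23 = 18
  21^7 mod 23 = (18 * 21) mod 23 = 10
  21^8 mod 23 = (10 * 21) mod 23 = 3
  21^9 mod 23 = (3 * 21) mod 23 = 17
Result: A = 17.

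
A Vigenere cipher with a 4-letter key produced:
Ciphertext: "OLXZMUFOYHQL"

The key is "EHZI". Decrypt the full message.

Step 1: Key 'EHZI' has length 4. Extended key: EHZIEHZIEHZI
Step 2: Decrypt each position:
  O(14) - E(4) = 10 = K
  L(11) - H(7) = 4 = E
  X(23) - Z(25) = 24 = Y
  Z(25) - I(8) = 17 = R
  M(12) - E(4) = 8 = I
  U(20) - H(7) = 13 = N
  F(5) - Z(25) = 6 = G
  O(14) - I(8) = 6 = G
  Y(24) - E(4) = 20 = U
  H(7) - H(7) = 0 = A
  Q(16) - Z(25) = 17 = R
  L(11) - I(8) = 3 = D
Plaintext: KEYRINGGUARD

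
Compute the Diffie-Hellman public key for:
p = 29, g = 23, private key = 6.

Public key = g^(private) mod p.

Step 1: A = g^a mod p = 23^6 mod 29.
  23^1 mod 29 = 23
  23^2 mod 29 = (23 * 23) mod 29 = 7
  23^3 mod 29 = (7 * 23) mod 29 = 16
  23^4 mod 29 = (16 * 23) mod 29 = 20
  23^5 mod 29 = (20 * 23) mod 29 = 25
  23^6 mod 29 = (25 * 23) mod 29 = 24
Result: A = 24.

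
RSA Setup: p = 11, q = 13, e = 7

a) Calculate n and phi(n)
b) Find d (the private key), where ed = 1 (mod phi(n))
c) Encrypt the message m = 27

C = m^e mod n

Step 1: n = 11 * 13 = 143.
Step 2: phi(n) = (11-1)(13-1) = 10 * 12 = 120.
Step 3: Find d = 7^(-1) mod 120 = 103.
  Verify: 7 * 103 = 721 = 1 (mod 120).
Step 4: C = 27^7 mod 143 = 14.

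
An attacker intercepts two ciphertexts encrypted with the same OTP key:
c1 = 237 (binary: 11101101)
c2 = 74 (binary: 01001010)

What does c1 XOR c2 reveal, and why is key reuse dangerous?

Step 1: c1 XOR c2 = (m1 XOR k) XOR (m2 XOR k).
Step 2: By XOR associativity/commutativity: = m1 XOR m2 XOR k XOR k = m1 XOR m2.
Step 3: 11101101 XOR 01001010 = 10100111 = 167.
Step 4: The key cancels out! An attacker learns m1 XOR m2 = 167, revealing the relationship between plaintexts.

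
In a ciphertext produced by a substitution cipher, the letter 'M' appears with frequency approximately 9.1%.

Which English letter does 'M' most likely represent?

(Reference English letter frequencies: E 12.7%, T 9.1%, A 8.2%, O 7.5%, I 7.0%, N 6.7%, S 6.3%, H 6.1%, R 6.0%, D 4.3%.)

Step 1: The observed frequency is 9.1%.
Step 2: Compare with English frequencies:
  E: 12.7% (difference: 3.6%)
  T: 9.1% (difference: 0.0%) <-- closest
  A: 8.2% (difference: 0.9%)
  O: 7.5% (difference: 1.6%)
  I: 7.0% (difference: 2.1%)
  N: 6.7% (difference: 2.4%)
  S: 6.3% (difference: 2.8%)
  H: 6.1% (difference: 3.0%)
  R: 6.0% (difference: 3.1%)
  D: 4.3% (difference: 4.8%)
Step 3: 'M' most likely represents 'T' (frequency 9.1%).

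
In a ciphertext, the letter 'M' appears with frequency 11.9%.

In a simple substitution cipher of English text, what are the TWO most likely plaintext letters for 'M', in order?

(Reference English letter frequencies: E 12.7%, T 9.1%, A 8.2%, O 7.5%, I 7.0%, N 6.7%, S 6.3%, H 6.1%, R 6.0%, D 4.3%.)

Step 1: Observed frequency of 'M' is 11.9%.
Step 2: Compute distances to each reference frequency and sort:
  E (12.7%): difference = 0.8% <-- BEST
  T (9.1%): difference = 2.8% <-- RUNNER-UP
  A (8.2%): difference = 3.7%
  O (7.5%): difference = 4.4%
  I (7.0%): difference = 4.9%
Step 3: Most likely is 'E' (12.7%, diff 0.8%); second most likely is 'T' (9.1%, diff 2.8%).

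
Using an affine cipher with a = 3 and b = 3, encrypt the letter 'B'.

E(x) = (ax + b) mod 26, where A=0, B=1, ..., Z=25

Step 1: Convert 'B' to number: x = 1.
Step 2: E(1) = (3 * 1 + 3) mod 26 = 6 mod 26 = 6.
Step 3: Convert 6 back to letter: G.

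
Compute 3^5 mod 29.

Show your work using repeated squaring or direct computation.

Step 1: Compute 3^5 mod 29 step by step, reducing modulo 29 at each step.
  3^1 mod 29 = 3
  3^2 mod 29 = (3 * 3) mod 29 = 9
  3^3 mod 29 = (9 * 3) mod 29 = 27
  3^4 mod 29 = (27 * 3) mod 29 = 23
  3^5 mod 29 = (23 * 3) mod 29 = 11
Step 2: Result = 11.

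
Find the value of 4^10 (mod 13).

Step 1: Compute 4^10 mod 13 step by step, reducing modulo 13 at each step.
  4^1 mod 13 = 4
  4^2 mod 13 = (4 * 4) mod 13 = 3
  4^3 mod 13 = (3 * 4) mod 13 = 12
  4^4 mod 13 = (12 * 4) mod 13 = 9
  4^5 mod 13 = (9 * 4) mod 13 = 10
  4^6 mod 13 = (10 * 4) mod 13 = 1
  4^7 mod 13 = (1 * 4) mod 13 = 4
  4^8 mod 13 = (4 * 4) mod 13 = 3
  4^9 mod 13 = (3 * 4) mod 13 = 12
  4^10 mod 13 = (12 * 4) mod 13 = 9
Step 2: Result = 9.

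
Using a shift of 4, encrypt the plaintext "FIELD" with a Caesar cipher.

Step 1: For each letter, shift forward by 4 positions (mod 26).
  F (position 5) -> position (5+4) mod 26 = 9 -> J
  I (position 8) -> position (8+4) mod 26 = 12 -> M
  E (position 4) -> position (4+4) mod 26 = 8 -> I
  L (position 11) -> position (11+4) mod 26 = 15 -> P
  D (position 3) -> position (3+4) mod 26 = 7 -> H
Result: JMIPH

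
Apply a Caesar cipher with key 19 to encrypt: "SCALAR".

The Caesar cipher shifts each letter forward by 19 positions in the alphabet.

Step 1: For each letter, shift forward by 19 positions (mod 26).
  S (position 18) -> position (18+19) mod 26 = 11 -> L
  C (position 2) -> position (2+19) mod 26 = 21 -> V
  A (position 0) -> position (0+19) mod 26 = 19 -> T
  L (position 11) -> position (11+19) mod 26 = 4 -> E
  A (position 0) -> position (0+19) mod 26 = 19 -> T
  R (position 17) -> position (17+19) mod 26 = 10 -> K
Result: LVTETK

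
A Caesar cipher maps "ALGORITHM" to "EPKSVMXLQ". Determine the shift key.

Step 1: Compare first letters: A (position 0) -> E (position 4).
Step 2: Shift = (4 - 0) mod 26 = 4.
The shift value is 4.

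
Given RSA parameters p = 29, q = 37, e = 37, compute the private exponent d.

Step 1: n = 29 * 37 = 1073.
Step 2: phi(n) = 28 * 36 = 1008.
Step 3: Find d such that 37 * d = 1 (mod 1008).
Step 4: d = 37^(-1) mod 1008 = 109.
Verification: 37 * 109 = 4033 = 4 * 1008 + 1.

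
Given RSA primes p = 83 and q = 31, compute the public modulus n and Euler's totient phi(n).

Step 1: n = p * q = 83 * 31 = 2573.
Step 2: phi(n) = (p-1)(q-1) = 82 * 30 = 2460.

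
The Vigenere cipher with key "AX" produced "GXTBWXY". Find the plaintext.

Step 1: Extend key: AXAXAXA
Step 2: Decrypt each letter (c - k) mod 26:
  G(6) - A(0) = (6-0) mod 26 = 6 = G
  X(23) - X(23) = (23-23) mod 26 = 0 = A
  T(19) - A(0) = (19-0) mod 26 = 19 = T
  B(1) - X(23) = (1-23) mod 26 = 4 = E
  W(22) - A(0) = (22-0) mod 26 = 22 = W
  X(23) - X(23) = (23-23) mod 26 = 0 = A
  Y(24) - A(0) = (24-0) mod 26 = 24 = Y
Plaintext: GATEWAY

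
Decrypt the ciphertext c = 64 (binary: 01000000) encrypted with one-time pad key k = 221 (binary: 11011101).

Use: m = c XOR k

Step 1: XOR ciphertext with key:
  Ciphertext: 01000000
  Key:        11011101
  XOR:        10011101
Step 2: Plaintext = 10011101 = 157 in decimal.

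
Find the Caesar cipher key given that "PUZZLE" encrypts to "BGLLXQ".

Step 1: Compare first letters: P (position 15) -> B (position 1).
Step 2: Shift = (1 - 15) mod 26 = 12.
The shift value is 12.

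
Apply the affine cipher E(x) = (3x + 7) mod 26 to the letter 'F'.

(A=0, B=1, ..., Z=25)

Step 1: Convert 'F' to number: x = 5.
Step 2: E(5) = (3 * 5 + 7) mod 26 = 22 mod 26 = 22.
Step 3: Convert 22 back to letter: W.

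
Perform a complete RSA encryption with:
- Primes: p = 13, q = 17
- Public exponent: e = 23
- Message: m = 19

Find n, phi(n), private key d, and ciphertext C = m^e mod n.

Step 1: n = 13 * 17 = 221.
Step 2: phi(n) = (13-1)(17-1) = 12 * 16 = 192.
Step 3: Find d = 23^(-1) mod 192 = 167.
  Verify: 23 * 167 = 3841 = 1 (mod 192).
Step 4: C = 19^23 mod 221 = 128.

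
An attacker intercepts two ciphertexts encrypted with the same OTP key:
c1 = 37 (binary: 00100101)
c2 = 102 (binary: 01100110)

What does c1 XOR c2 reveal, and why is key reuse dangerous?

Step 1: c1 XOR c2 = (m1 XOR k) XOR (m2 XOR k).
Step 2: By XOR associativity/commutativity: = m1 XOR m2 XOR k XOR k = m1 XOR m2.
Step 3: 00100101 XOR 01100110 = 01000011 = 67.
Step 4: The key cancels out! An attacker learns m1 XOR m2 = 67, revealing the relationship between plaintexts.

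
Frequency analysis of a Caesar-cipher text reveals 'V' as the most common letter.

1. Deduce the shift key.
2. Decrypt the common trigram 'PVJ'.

Step 1: In English, 'E' is the most frequent letter (12.7%).
Step 2: The most frequent ciphertext letter is 'V' (position 21).
Step 3: Shift = (21 - 4) mod 26 = 17.
Step 4: Decrypt 'PVJ' by shifting back 17:
  P -> Y
  V -> E
  J -> S
Step 5: 'PVJ' decrypts to 'YES'.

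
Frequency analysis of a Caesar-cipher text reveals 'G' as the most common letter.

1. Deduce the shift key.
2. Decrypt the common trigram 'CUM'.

Step 1: In English, 'E' is the most frequent letter (12.7%).
Step 2: The most frequent ciphertext letter is 'G' (position 6).
Step 3: Shift = (6 - 4) mod 26 = 2.
Step 4: Decrypt 'CUM' by shifting back 2:
  C -> A
  U -> S
  M -> K
Step 5: 'CUM' decrypts to 'ASK'.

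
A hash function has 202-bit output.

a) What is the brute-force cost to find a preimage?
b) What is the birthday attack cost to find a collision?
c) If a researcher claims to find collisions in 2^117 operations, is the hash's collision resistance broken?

Step 1: Preimage resistance requires brute-force of 2^202 operations.
Step 2: Collision resistance (birthday bound) = 2^(202/2) = 2^101.
Step 3: The claimed attack costs 2^117 operations.
Step 4: Since 2^117 >= 2^101, the claimed attack is no faster than the generic birthday attack, so this does not break collision resistance.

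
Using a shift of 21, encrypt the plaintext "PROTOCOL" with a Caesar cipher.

Step 1: For each letter, shift forward by 21 positions (mod 26).
  P (position 15) -> position (15+21) mod 26 = 10 -> K
  R (position 17) -> position (17+21) mod 26 = 12 -> M
  O (position 14) -> position (14+21) mod 26 = 9 -> J
  T (position 19) -> position (19+21) mod 26 = 14 -> O
  O (position 14) -> position (14+21) mod 26 = 9 -> J
  C (position 2) -> position (2+21) mod 26 = 23 -> X
  O (position 14) -> position (14+21) mod 26 = 9 -> J
  L (position 11) -> position (11+21) mod 26 = 6 -> G
Result: KMJOJXJG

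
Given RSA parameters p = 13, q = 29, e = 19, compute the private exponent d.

Step 1: n = 13 * 29 = 377.
Step 2: phi(n) = 12 * 28 = 336.
Step 3: Find d such that 19 * d = 1 (mod 336).
Step 4: d = 19^(-1) mod 336 = 283.
Verification: 19 * 283 = 5377 = 16 * 336 + 1.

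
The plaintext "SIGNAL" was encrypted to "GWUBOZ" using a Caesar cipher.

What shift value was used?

Step 1: Compare first letters: S (position 18) -> G (position 6).
Step 2: Shift = (6 - 18) mod 26 = 14.
The shift value is 14.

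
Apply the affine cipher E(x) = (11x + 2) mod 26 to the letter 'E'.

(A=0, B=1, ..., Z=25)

Step 1: Convert 'E' to number: x = 4.
Step 2: E(4) = (11 * 4 + 2) mod 26 = 46 mod 26 = 20.
Step 3: Convert 20 back to letter: U.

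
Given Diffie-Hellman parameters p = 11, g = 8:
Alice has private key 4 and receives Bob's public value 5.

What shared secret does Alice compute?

Step 1: s = B^a mod p = 5^4 mod 11.
  5^1 mod 11 = 5
  5^2 mod 11 = (5 * 5) mod 11 = 3
  5^3 mod 11 = (3 * 5) mod 11 = 4
  5^4 mod 11 = (4 * 5) mod 11 = 9
Result: shared secret = 9.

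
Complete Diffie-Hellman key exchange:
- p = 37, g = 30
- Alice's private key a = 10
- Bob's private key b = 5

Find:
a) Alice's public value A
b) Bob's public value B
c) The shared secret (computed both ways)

Step 1: A = g^a mod p = 30^10 mod 37 = 7.
Step 2: B = g^b mod p = 30^5 mod 37 = 28.
Step 3: Alice computes s = B^a mod p = 28^10 mod 37 = 9.
Step 4: Bob computes s = A^b mod p = 7^5 mod 37 = 9.
Both sides agree: shared secret = 9.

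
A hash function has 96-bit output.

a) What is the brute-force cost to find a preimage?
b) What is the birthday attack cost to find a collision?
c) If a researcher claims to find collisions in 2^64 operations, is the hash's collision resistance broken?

Step 1: Preimage resistance requires brute-force of 2^96 operations.
Step 2: Collision resistance (birthday bound) = 2^(96/2) = 2^48.
Step 3: The claimed attack costs 2^64 operations.
Step 4: Since 2^64 >= 2^48, the claimed attack is no faster than the generic birthday attack, so this does not break collision resistance.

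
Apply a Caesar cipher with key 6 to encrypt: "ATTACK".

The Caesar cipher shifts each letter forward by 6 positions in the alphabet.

Step 1: For each letter, shift forward by 6 positions (mod 26).
  A (position 0) -> position (0+6) mod 26 = 6 -> G
  T (position 19) -> position (19+6) mod 26 = 25 -> Z
  T (position 19) -> position (19+6) mod 26 = 25 -> Z
  A (position 0) -> position (0+6) mod 26 = 6 -> G
  C (position 2) -> position (2+6) mod 26 = 8 -> I
  K (position 10) -> position (10+6) mod 26 = 16 -> Q
Result: GZZGIQ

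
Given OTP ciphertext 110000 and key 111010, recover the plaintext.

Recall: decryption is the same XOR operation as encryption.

Step 1: XOR ciphertext with key:
  Ciphertext: 110000
  Key:        111010
  XOR:        001010
Step 2: Plaintext = 001010 = 10 in decimal.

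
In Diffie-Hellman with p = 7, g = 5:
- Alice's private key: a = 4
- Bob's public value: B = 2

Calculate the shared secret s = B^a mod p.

Step 1: s = B^a mod p = 2^4 mod 7.
  2^1 mod 7 = 2
  2^2 mod 7 = (2 * 2) mod 7 = 4
  2^3 mod 7 = (4 * 2) mod 7 = 1
  2^4 mod 7 = (1 * 2) mod 7 = 2
Result: shared secret = 2.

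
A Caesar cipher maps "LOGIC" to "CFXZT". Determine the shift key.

Step 1: Compare first letters: L (position 11) -> C (position 2).
Step 2: Shift = (2 - 11) mod 26 = 17.
The shift value is 17.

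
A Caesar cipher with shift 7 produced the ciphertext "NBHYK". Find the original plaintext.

Step 1: Reverse the shift by subtracting 7 from each letter position.
  N (position 13) -> position (13-7) mod 26 = 6 -> G
  B (position 1) -> position (1-7) mod 26 = 20 -> U
  H (position 7) -> position (7-7) mod 26 = 0 -> A
  Y (position 24) -> position (24-7) mod 26 = 17 -> R
  K (position 10) -> position (10-7) mod 26 = 3 -> D
Decrypted message: GUARD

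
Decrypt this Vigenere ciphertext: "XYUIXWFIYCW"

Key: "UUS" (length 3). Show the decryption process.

Step 1: Key 'UUS' has length 3. Extended key: UUSUUSUUSUU
Step 2: Decrypt each position:
  X(23) - U(20) = 3 = D
  Y(24) - U(20) = 4 = E
  U(20) - S(18) = 2 = C
  I(8) - U(20) = 14 = O
  X(23) - U(20) = 3 = D
  W(22) - S(18) = 4 = E
  F(5) - U(20) = 11 = L
  I(8) - U(20) = 14 = O
  Y(24) - S(18) = 6 = G
  C(2) - U(20) = 8 = I
  W(22) - U(20) = 2 = C
Plaintext: DECODELOGIC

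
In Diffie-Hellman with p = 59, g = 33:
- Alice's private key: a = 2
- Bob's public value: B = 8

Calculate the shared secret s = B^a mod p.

Step 1: s = B^a mod p = 8^2 mod 59.
  8^1 mod 59 = 8
  8^2 mod 59 = (8 * 8) mod 59 = 5
Result: shared secret = 5.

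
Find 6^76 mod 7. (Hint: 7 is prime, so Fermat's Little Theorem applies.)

Step 1: Since 7 is prime, by Fermat's Little Theorem: 6^6 = 1 (mod 7).
Step 2: Reduce exponent: 76 mod 6 = 4.
Step 3: So 6^76 = 6^4 (mod 7).
Step 4: 6^4 mod 7 = 1.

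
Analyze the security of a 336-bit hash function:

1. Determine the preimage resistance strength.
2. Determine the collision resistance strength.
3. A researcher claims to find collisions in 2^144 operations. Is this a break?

Step 1: Preimage resistance requires brute-force of 2^336 operations.
Step 2: Collision resistance (birthday bound) = 2^(336/2) = 2^168.
Step 3: The claimed attack costs 2^144 operations.
Step 4: Since 2^144 < 2^168, the claimed attack beats the generic birthday bound, so collision resistance is broken.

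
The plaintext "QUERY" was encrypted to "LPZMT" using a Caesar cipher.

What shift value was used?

Step 1: Compare first letters: Q (position 16) -> L (position 11).
Step 2: Shift = (11 - 16) mod 26 = 21.
The shift value is 21.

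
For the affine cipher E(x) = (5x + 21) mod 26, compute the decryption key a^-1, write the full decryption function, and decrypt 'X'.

Step 1: Find a^-1, the modular inverse of 5 mod 26.
Step 2: We need 5 * a^-1 = 1 (mod 26).
Step 3: 5 * 21 = 105 = 4 * 26 + 1, so a^-1 = 21.
Step 4: D(y) = 21(y - 21) mod 26.
Step 5: Apply to 'X' (y = 23): D(23) = 21 * (23 - 21) mod 26 = 21 * 2 mod 26 = 16 -> 'Q'.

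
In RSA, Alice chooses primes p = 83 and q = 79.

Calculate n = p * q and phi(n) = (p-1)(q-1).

Step 1: n = p * q = 83 * 79 = 6557.
Step 2: phi(n) = (p-1)(q-1) = 82 * 78 = 6396.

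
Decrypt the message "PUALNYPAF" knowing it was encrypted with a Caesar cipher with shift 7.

Step 1: Reverse the shift by subtracting 7 from each letter position.
  P (position 15) -> position (15-7) mod 26 = 8 -> I
  U (position 20) -> position (20-7) mod 26 = 13 -> N
  A (position 0) -> position (0-7) mod 26 = 19 -> T
  L (position 11) -> position (11-7) mod 26 = 4 -> E
  N (position 13) -> position (13-7) mod 26 = 6 -> G
  Y (position 24) -> position (24-7) mod 26 = 17 -> R
  P (position 15) -> position (15-7) mod 26 = 8 -> I
  A (position 0) -> position (0-7) mod 26 = 19 -> T
  F (position 5) -> position (5-7) mod 26 = 24 -> Y
Decrypted message: INTEGRITY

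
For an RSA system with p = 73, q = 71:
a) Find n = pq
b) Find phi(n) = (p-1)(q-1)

Step 1: n = p * q = 73 * 71 = 5183.
Step 2: phi(n) = (p-1)(q-1) = 72 * 70 = 5040.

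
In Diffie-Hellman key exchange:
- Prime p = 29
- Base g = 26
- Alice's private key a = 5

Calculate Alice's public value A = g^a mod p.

Step 1: A = g^a mod p = 26^5 mod 29.
  26^1 mod 29 = 26
  26^2 mod 29 = (26 * 26) mod 29 = 9
  26^3 mod 29 = (9 * 26) mod 29 = 2
  26^4 mod 29 = (2 * 26) mod 29 = 23
  26^5 mod 29 = (23 * 26) mod 29 = 18
Result: A = 18.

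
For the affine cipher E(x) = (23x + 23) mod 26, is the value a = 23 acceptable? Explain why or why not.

Step 1: Compute gcd(23, 26).
Step 2: gcd(23, 26) = 1.
Since gcd = 1, 23 is coprime with 26, so it is a valid key.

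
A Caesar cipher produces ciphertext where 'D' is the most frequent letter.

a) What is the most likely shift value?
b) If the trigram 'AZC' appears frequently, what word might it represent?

Step 1: In English, 'E' is the most frequent letter (12.7%).
Step 2: The most frequent ciphertext letter is 'D' (position 3).
Step 3: Shift = (3 - 4) mod 26 = 25.
Step 4: Decrypt 'AZC' by shifting back 25:
  A -> B
  Z -> A
  C -> D
Step 5: 'AZC' decrypts to 'BAD'.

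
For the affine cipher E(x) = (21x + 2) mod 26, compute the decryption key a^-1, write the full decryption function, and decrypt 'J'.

Step 1: Find a^-1, the modular inverse of 21 mod 26.
Step 2: We need 21 * a^-1 = 1 (mod 26).
Step 3: 21 * 5 = 105 = 4 * 26 + 1, so a^-1 = 5.
Step 4: D(y) = 5(y - 2) mod 26.
Step 5: Apply to 'J' (y = 9): D(9) = 5 * (9 - 2) mod 26 = 5 * 7 mod 26 = 9 -> 'J'.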